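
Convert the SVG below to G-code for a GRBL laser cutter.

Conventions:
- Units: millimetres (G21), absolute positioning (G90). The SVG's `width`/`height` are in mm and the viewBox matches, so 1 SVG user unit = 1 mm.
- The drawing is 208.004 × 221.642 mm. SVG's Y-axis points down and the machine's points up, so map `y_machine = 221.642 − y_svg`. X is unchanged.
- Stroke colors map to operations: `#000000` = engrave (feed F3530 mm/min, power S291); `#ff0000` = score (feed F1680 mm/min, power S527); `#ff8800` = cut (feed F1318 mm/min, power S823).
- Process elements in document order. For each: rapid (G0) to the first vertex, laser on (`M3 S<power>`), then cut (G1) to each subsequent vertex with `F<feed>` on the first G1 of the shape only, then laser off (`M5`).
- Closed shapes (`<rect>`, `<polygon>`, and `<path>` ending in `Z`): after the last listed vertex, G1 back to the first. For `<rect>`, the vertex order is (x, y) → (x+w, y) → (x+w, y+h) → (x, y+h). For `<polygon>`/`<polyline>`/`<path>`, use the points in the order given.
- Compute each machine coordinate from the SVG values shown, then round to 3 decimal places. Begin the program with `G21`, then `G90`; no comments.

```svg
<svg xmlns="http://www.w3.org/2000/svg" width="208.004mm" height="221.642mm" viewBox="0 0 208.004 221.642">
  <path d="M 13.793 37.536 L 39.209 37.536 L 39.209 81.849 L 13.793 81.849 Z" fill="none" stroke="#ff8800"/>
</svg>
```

1 u = 1 mm; y_m = 221.642 − y.

[1] `<path>` rectangle, #ff8800→cut S823 F1318: (13.793,184.106) → (39.209,184.106) → (39.209,139.793) → (13.793,139.793) → (13.793,184.106) (closed)

G21
G90
G0 X13.793 Y184.106
M3 S823
G1 X39.209 Y184.106 F1318
G1 X39.209 Y139.793
G1 X13.793 Y139.793
G1 X13.793 Y184.106
M5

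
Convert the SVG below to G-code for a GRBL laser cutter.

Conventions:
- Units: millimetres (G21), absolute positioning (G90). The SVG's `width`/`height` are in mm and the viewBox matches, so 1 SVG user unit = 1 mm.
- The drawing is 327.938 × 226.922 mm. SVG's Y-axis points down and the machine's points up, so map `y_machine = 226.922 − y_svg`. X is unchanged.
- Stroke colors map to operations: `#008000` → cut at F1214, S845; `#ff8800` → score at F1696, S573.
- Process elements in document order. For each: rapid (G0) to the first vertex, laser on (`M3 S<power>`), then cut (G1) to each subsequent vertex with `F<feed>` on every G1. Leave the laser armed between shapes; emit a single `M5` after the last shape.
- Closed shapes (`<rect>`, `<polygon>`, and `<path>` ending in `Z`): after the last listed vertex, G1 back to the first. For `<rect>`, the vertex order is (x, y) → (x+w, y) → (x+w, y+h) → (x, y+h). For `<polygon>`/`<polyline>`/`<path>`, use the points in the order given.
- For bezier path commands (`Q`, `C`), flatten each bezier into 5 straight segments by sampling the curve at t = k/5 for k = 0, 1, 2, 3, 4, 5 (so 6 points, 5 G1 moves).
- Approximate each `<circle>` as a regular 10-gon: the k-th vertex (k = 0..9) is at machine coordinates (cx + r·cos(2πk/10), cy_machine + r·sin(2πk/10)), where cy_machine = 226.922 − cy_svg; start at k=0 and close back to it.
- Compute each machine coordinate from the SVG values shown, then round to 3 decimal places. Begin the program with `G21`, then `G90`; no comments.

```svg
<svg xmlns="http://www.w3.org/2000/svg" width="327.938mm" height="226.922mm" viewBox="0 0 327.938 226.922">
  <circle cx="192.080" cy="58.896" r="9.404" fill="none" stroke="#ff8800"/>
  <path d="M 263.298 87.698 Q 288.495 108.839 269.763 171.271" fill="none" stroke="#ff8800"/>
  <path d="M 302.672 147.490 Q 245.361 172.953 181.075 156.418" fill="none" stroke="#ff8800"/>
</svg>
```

G21
G90
G0 X201.484 Y168.026
M3 S573
G1 X199.688 Y173.554 F1696
G1 X194.986 Y176.970 F1696
G1 X189.174 Y176.970 F1696
G1 X184.472 Y173.554 F1696
G1 X182.676 Y168.026 F1696
G1 X184.472 Y162.498 F1696
G1 X189.174 Y159.082 F1696
G1 X194.986 Y159.082 F1696
G1 X199.688 Y162.498 F1696
G1 X201.484 Y168.026 F1696
G0 X263.298 Y139.224
M3 S573
G1 X271.620 Y129.116 F1696
G1 X276.427 Y115.705 F1696
G1 X277.720 Y98.990 F1696
G1 X275.499 Y78.972 F1696
G1 X269.763 Y55.651 F1696
G0 X302.672 Y79.432
M3 S573
G1 X279.469 Y70.927 F1696
G1 X255.707 Y65.781 F1696
G1 X231.388 Y63.996 F1696
G1 X206.510 Y65.570 F1696
G1 X181.075 Y70.504 F1696
M5

Since the viewBox matches the mm dimensions, user units are millimetres directly. The only transform is the Y-flip y_m = 226.922 − y_svg.

Shape 1 is a circle drawn with `<circle>`. Its stroke #ff8800 means score at S573, F1696. After flipping Y the toolpath is (201.484,168.026) → (199.688,173.554) → (194.986,176.970) → (189.174,176.970) → (184.472,173.554) → (182.676,168.026) → (184.472,162.498) → (189.174,159.082) → (194.986,159.082) → (199.688,162.498) → (201.484,168.026), returning to the start.

Shape 2 is a quadratic bezier drawn with `<path>`. Its stroke #ff8800 means score at S573, F1696. After flipping Y the toolpath is (263.298,139.224) → (271.620,129.116) → (276.427,115.705) → (277.720,98.990) → (275.499,78.972) → (269.763,55.651).

Shape 3 is a quadratic bezier drawn with `<path>`. Its stroke #ff8800 means score at S573, F1696. After flipping Y the toolpath is (302.672,79.432) → (279.469,70.927) → (255.707,65.781) → (231.388,63.996) → (206.510,65.570) → (181.075,70.504).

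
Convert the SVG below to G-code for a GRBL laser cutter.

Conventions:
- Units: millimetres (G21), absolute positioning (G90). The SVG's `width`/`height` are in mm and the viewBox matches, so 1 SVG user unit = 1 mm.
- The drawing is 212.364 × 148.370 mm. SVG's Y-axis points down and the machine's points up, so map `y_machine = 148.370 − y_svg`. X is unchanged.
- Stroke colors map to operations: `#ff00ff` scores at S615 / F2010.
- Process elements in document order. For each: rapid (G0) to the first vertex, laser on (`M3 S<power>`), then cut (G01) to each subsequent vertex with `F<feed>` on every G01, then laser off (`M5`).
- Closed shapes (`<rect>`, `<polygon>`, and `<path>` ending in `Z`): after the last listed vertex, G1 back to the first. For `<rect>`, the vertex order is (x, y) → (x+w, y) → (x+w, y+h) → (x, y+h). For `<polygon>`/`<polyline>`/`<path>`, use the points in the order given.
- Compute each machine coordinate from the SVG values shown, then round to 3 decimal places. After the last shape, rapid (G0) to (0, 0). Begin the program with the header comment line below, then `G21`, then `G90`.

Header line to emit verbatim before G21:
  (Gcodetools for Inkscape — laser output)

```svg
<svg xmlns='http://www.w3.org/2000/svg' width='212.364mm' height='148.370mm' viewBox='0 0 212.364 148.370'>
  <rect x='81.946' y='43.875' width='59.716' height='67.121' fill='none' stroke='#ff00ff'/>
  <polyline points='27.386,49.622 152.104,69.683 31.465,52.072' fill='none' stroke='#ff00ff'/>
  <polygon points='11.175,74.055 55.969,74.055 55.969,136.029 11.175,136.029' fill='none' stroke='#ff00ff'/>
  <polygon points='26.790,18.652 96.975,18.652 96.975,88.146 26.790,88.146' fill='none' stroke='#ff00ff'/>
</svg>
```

(Gcodetools for Inkscape — laser output)
G21
G90
G0 X81.946 Y104.495
M3 S615
G01 X141.662 Y104.495 F2010
G01 X141.662 Y37.374 F2010
G01 X81.946 Y37.374 F2010
G01 X81.946 Y104.495 F2010
M5
G0 X27.386 Y98.748
M3 S615
G01 X152.104 Y78.687 F2010
G01 X31.465 Y96.298 F2010
M5
G0 X11.175 Y74.315
M3 S615
G01 X55.969 Y74.315 F2010
G01 X55.969 Y12.341 F2010
G01 X11.175 Y12.341 F2010
G01 X11.175 Y74.315 F2010
M5
G0 X26.790 Y129.718
M3 S615
G01 X96.975 Y129.718 F2010
G01 X96.975 Y60.224 F2010
G01 X26.790 Y60.224 F2010
G01 X26.790 Y129.718 F2010
M5
G0 X0.000 Y0.000

1 u = 1 mm; y_m = 148.370 − y.

[1] `<rect>` rectangle, #ff00ff→score S615 F2010: (81.946,104.495) → (141.662,104.495) → (141.662,37.374) → (81.946,37.374) → (81.946,104.495) (closed)

[2] `<polyline>` open polyline, #ff00ff→score S615 F2010: (27.386,98.748) → (152.104,78.687) → (31.465,96.298)

[3] `<polygon>` rectangle, #ff00ff→score S615 F2010: (11.175,74.315) → (55.969,74.315) → (55.969,12.341) → (11.175,12.341) → (11.175,74.315) (closed)

[4] `<polygon>` rectangle, #ff00ff→score S615 F2010: (26.790,129.718) → (96.975,129.718) → (96.975,60.224) → (26.790,60.224) → (26.790,129.718) (closed)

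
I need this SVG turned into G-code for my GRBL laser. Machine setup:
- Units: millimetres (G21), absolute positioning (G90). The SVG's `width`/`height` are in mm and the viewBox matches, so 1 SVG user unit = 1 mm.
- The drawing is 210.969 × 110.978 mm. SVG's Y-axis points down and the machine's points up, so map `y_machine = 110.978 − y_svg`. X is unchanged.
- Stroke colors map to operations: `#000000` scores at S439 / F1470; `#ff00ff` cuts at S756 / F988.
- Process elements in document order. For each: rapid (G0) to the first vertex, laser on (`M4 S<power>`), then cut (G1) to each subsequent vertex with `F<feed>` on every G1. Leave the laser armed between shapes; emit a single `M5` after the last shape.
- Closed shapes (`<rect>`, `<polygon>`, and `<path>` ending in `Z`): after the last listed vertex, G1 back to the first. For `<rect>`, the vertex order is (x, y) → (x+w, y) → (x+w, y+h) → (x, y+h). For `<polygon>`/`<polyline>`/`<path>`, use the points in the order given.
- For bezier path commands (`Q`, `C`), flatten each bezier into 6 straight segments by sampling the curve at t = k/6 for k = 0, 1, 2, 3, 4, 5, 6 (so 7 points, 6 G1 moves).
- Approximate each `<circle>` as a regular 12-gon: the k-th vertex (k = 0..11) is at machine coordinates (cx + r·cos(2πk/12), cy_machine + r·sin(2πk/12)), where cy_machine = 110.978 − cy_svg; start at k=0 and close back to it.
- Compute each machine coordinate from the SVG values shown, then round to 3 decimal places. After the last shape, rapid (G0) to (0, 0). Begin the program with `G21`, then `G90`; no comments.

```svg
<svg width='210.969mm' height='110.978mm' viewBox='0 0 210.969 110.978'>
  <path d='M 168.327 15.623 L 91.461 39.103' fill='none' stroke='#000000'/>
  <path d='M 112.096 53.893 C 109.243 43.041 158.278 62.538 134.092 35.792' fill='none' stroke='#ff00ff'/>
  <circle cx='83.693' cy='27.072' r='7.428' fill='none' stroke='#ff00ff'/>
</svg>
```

Since the viewBox matches the mm dimensions, user units are millimetres directly. The only transform is the Y-flip y_m = 110.978 − y_svg.

Shape 1 is a line segment drawn with `<path>`. Its stroke #000000 means score at S439, F1470. After flipping Y the toolpath is (168.327,95.355) → (91.461,71.875).

Shape 2 is a cubic bezier drawn with `<path>`. Its stroke #ff00ff means cut at S756, F988. After flipping Y the toolpath is (112.096,57.085) → (114.414,60.337) → (121.905,60.657) → (131.094,60.175) → (138.505,61.018) → (140.662,65.312) → (134.092,75.186).

Shape 3 is a circle drawn with `<circle>`. Its stroke #ff00ff means cut at S756, F988. After flipping Y the toolpath is (91.121,83.906) → (90.126,87.620) → (87.407,90.339) → (83.693,91.334) → (79.979,90.339) → (77.260,87.620) → (76.265,83.906) → (77.260,80.192) → (79.979,77.473) → (83.693,76.478) → (87.407,77.473) → (90.126,80.192) → (91.121,83.906), returning to the start.

G21
G90
G0 X168.327 Y95.355
M4 S439
G1 X91.461 Y71.875 F1470
G0 X112.096 Y57.085
M4 S756
G1 X114.414 Y60.337 F988
G1 X121.905 Y60.657 F988
G1 X131.094 Y60.175 F988
G1 X138.505 Y61.018 F988
G1 X140.662 Y65.312 F988
G1 X134.092 Y75.186 F988
G0 X91.121 Y83.906
M4 S756
G1 X90.126 Y87.620 F988
G1 X87.407 Y90.339 F988
G1 X83.693 Y91.334 F988
G1 X79.979 Y90.339 F988
G1 X77.260 Y87.620 F988
G1 X76.265 Y83.906 F988
G1 X77.260 Y80.192 F988
G1 X79.979 Y77.473 F988
G1 X83.693 Y76.478 F988
G1 X87.407 Y77.473 F988
G1 X90.126 Y80.192 F988
G1 X91.121 Y83.906 F988
M5
G0 X0.000 Y0.000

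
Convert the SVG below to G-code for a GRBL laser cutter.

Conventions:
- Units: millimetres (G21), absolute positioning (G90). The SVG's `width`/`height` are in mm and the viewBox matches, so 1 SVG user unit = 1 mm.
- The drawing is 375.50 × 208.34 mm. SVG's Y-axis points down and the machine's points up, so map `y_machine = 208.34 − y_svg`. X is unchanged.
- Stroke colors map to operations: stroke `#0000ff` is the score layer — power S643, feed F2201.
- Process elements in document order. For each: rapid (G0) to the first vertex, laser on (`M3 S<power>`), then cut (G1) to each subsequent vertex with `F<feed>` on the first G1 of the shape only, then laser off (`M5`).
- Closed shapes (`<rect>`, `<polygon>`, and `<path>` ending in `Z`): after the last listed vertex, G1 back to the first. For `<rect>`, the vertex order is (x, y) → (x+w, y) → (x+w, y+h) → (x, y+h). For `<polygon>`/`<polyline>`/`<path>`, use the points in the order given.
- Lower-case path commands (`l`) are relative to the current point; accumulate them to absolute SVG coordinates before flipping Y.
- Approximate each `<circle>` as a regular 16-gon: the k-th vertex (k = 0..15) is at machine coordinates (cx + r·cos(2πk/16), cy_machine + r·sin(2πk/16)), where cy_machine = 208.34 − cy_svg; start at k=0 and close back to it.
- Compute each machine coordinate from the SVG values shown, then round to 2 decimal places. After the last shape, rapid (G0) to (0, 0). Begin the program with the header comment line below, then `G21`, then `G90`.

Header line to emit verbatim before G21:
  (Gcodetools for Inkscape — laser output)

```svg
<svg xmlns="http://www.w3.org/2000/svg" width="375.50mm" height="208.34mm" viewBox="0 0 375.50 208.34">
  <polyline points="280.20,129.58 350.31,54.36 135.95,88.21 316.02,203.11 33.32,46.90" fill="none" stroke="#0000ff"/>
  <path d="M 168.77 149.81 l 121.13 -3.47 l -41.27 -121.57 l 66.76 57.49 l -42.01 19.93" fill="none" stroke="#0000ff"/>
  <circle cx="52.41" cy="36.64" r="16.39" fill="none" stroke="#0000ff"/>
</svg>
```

(Gcodetools for Inkscape — laser output)
G21
G90
G0 X280.20 Y78.76
M3 S643
G1 X350.31 Y153.98 F2201
G1 X135.95 Y120.13
G1 X316.02 Y5.23
G1 X33.32 Y161.44
M5
G0 X168.77 Y58.53
M3 S643
G1 X289.90 Y62.00 F2201
G1 X248.63 Y183.57
G1 X315.39 Y126.08
G1 X273.38 Y106.15
M5
G0 X68.80 Y171.70
M3 S643
G1 X67.55 Y177.97 F2201
G1 X64.00 Y183.29
G1 X58.68 Y186.84
G1 X52.41 Y188.09
G1 X46.14 Y186.84
G1 X40.82 Y183.29
G1 X37.27 Y177.97
G1 X36.02 Y171.70
G1 X37.27 Y165.43
G1 X40.82 Y160.11
G1 X46.14 Y156.56
G1 X52.41 Y155.31
G1 X58.68 Y156.56
G1 X64.00 Y160.11
G1 X67.55 Y165.43
G1 X68.80 Y171.70
M5
G0 X0.00 Y0.00

Since the viewBox matches the mm dimensions, user units are millimetres directly. The only transform is the Y-flip y_m = 208.34 − y_svg.

Shape 1 is a open polyline drawn with `<polyline>`. Its stroke #0000ff means score at S643, F2201. After flipping Y the toolpath is (280.20,78.76) → (350.31,153.98) → (135.95,120.13) → (316.02,5.23) → (33.32,161.44).

Shape 2 is a open polyline drawn with `<path>`. Its stroke #0000ff means score at S643, F2201. After flipping Y the toolpath is (168.77,58.53) → (289.90,62.00) → (248.63,183.57) → (315.39,126.08) → (273.38,106.15).

Shape 3 is a circle drawn with `<circle>`. Its stroke #0000ff means score at S643, F2201. After flipping Y the toolpath is (68.80,171.70) → (67.55,177.97) → (64.00,183.29) → (58.68,186.84) → (52.41,188.09) → (46.14,186.84) → (40.82,183.29) → (37.27,177.97) → (36.02,171.70) → (37.27,165.43) → (40.82,160.11) → (46.14,156.56) → (52.41,155.31) → (58.68,156.56) → (64.00,160.11) → (67.55,165.43) → (68.80,171.70), returning to the start.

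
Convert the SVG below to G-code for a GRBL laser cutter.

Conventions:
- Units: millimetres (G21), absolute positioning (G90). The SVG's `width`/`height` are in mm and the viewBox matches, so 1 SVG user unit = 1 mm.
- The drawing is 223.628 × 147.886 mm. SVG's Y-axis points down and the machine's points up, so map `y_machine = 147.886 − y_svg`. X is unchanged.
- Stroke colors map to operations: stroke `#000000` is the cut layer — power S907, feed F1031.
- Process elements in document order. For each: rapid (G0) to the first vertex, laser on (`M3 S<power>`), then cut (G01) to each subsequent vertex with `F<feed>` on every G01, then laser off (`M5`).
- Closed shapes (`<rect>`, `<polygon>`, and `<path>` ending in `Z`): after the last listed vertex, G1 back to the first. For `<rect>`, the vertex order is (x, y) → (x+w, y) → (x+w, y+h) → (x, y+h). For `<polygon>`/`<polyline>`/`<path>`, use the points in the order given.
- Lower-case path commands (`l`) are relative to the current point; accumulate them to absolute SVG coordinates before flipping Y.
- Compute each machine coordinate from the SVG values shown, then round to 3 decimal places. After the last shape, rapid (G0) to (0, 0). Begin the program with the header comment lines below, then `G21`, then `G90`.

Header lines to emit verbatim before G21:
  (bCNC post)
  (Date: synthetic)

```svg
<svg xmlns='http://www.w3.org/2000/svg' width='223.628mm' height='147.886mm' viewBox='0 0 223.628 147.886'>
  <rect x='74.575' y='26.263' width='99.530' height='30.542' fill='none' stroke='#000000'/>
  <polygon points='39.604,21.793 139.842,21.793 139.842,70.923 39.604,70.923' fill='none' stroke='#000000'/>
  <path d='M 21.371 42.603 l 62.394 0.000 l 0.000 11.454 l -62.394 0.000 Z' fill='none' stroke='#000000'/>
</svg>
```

1 u = 1 mm; y_m = 147.886 − y.

[1] `<rect>` rectangle, #000000→cut S907 F1031: (74.575,121.623) → (174.105,121.623) → (174.105,91.081) → (74.575,91.081) → (74.575,121.623) (closed)

[2] `<polygon>` rectangle, #000000→cut S907 F1031: (39.604,126.093) → (139.842,126.093) → (139.842,76.963) → (39.604,76.963) → (39.604,126.093) (closed)

[3] `<path>` rectangle, #000000→cut S907 F1031: (21.371,105.283) → (83.765,105.283) → (83.765,93.829) → (21.371,93.829) → (21.371,105.283) (closed)

(bCNC post)
(Date: synthetic)
G21
G90
G0 X74.575 Y121.623
M3 S907
G01 X174.105 Y121.623 F1031
G01 X174.105 Y91.081 F1031
G01 X74.575 Y91.081 F1031
G01 X74.575 Y121.623 F1031
M5
G0 X39.604 Y126.093
M3 S907
G01 X139.842 Y126.093 F1031
G01 X139.842 Y76.963 F1031
G01 X39.604 Y76.963 F1031
G01 X39.604 Y126.093 F1031
M5
G0 X21.371 Y105.283
M3 S907
G01 X83.765 Y105.283 F1031
G01 X83.765 Y93.829 F1031
G01 X21.371 Y93.829 F1031
G01 X21.371 Y105.283 F1031
M5
G0 X0.000 Y0.000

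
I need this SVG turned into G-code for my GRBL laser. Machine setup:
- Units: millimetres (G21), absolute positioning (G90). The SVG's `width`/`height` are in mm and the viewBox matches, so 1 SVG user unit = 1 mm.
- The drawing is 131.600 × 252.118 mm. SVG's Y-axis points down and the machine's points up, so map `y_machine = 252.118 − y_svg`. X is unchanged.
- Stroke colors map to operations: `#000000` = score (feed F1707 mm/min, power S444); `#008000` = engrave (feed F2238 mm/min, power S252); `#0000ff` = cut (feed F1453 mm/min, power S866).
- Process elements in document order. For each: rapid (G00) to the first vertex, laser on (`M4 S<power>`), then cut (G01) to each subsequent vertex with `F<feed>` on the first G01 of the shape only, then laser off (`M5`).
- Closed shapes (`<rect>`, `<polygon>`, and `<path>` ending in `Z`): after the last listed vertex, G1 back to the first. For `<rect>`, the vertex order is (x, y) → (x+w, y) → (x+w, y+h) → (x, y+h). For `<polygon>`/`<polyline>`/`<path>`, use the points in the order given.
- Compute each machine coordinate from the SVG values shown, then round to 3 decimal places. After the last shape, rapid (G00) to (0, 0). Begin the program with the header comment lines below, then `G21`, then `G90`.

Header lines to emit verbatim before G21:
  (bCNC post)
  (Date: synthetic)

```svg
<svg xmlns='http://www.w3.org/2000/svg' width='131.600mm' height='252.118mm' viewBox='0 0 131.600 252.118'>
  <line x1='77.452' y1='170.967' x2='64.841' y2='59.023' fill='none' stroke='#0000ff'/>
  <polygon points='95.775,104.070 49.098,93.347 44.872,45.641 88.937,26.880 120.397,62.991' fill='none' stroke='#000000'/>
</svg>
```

viewBox `0 0 131.600 252.118` with mm width/height → 1 unit = 1 mm. Flip: y_m = 252.118 − y_svg.

**Shape 1** — `<line>` line segment, stroke `#0000ff` → cut (S866, F1453). Machine vertices: (77.452,81.151) → (64.841,193.095). Open path.

**Shape 2** — `<polygon>` regular polygon, stroke `#000000` → score (S444, F1707). Machine vertices: (95.775,148.048) → (49.098,158.771) → (44.872,206.477) → (88.937,225.238) → (120.397,189.127) → (95.775,148.048). Closed: final G1 returns to the first vertex.

(bCNC post)
(Date: synthetic)
G21
G90
G00 X77.452 Y81.151
M4 S866
G01 X64.841 Y193.095 F1453
M5
G00 X95.775 Y148.048
M4 S444
G01 X49.098 Y158.771 F1707
G01 X44.872 Y206.477
G01 X88.937 Y225.238
G01 X120.397 Y189.127
G01 X95.775 Y148.048
M5
G00 X0.000 Y0.000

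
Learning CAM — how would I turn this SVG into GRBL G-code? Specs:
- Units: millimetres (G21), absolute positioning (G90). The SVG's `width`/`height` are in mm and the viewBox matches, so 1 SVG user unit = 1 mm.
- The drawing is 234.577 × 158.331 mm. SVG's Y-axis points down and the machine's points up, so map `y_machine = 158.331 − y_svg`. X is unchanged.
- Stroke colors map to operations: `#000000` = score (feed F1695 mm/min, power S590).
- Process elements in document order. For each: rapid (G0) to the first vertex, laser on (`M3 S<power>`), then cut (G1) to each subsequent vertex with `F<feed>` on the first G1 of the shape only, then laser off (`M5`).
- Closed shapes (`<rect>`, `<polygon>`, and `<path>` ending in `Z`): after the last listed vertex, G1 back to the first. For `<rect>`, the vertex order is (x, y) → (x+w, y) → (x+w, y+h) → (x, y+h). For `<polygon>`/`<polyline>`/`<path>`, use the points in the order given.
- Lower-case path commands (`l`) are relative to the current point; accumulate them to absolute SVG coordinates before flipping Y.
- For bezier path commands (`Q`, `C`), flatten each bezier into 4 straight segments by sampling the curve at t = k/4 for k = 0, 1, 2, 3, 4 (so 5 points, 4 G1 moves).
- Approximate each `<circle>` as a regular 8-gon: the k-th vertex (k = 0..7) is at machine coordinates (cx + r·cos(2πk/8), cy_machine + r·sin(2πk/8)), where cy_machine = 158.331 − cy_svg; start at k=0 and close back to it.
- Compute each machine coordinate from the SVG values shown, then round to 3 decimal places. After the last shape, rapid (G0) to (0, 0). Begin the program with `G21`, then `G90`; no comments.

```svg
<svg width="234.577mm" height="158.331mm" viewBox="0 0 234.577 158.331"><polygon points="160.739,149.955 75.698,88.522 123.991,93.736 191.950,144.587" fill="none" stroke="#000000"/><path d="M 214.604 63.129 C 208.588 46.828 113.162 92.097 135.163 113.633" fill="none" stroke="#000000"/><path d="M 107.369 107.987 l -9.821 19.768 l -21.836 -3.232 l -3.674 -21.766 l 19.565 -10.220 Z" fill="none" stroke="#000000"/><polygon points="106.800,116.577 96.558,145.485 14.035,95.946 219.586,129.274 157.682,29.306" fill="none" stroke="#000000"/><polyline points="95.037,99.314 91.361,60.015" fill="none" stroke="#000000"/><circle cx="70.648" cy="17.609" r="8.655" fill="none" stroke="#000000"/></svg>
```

Since the viewBox matches the mm dimensions, user units are millimetres directly. The only transform is the Y-flip y_m = 158.331 − y_svg.

Shape 1 is a closed polygon drawn with `<polygon>`. Its stroke #000000 means score at S590, F1695. After flipping Y the toolpath is (160.739,8.376) → (75.698,69.809) → (123.991,64.595) → (191.950,13.744) → (160.739,8.376), returning to the start.

Shape 2 is a cubic bezier drawn with `<path>`. Its stroke #000000 means score at S590, F1695. After flipping Y the toolpath is (214.604,95.202) → (196.559,97.216) → (164.377,84.139) → (137.448,63.967) → (135.163,44.698).

Shape 3 is a regular polygon drawn with `<path>`. Its stroke #000000 means score at S590, F1695. After flipping Y the toolpath is (107.369,50.344) → (97.548,30.576) → (75.712,33.808) → (72.038,55.574) → (91.603,65.794) → (107.369,50.344), returning to the start.

Shape 4 is a closed polygon drawn with `<polygon>`. Its stroke #000000 means score at S590, F1695. After flipping Y the toolpath is (106.800,41.754) → (96.558,12.846) → (14.035,62.385) → (219.586,29.057) → (157.682,129.025) → (106.800,41.754), returning to the start.

Shape 5 is a line segment drawn with `<polyline>`. Its stroke #000000 means score at S590, F1695. After flipping Y the toolpath is (95.037,59.017) → (91.361,98.316).

Shape 6 is a circle drawn with `<circle>`. Its stroke #000000 means score at S590, F1695. After flipping Y the toolpath is (79.303,140.722) → (76.768,146.842) → (70.648,149.377) → (64.528,146.842) → (61.993,140.722) → (64.528,134.602) → (70.648,132.067) → (76.768,134.602) → (79.303,140.722), returning to the start.

G21
G90
G0 X160.739 Y8.376
M3 S590
G1 X75.698 Y69.809 F1695
G1 X123.991 Y64.595
G1 X191.950 Y13.744
G1 X160.739 Y8.376
M5
G0 X214.604 Y95.202
M3 S590
G1 X196.559 Y97.216 F1695
G1 X164.377 Y84.139
G1 X137.448 Y63.967
G1 X135.163 Y44.698
M5
G0 X107.369 Y50.344
M3 S590
G1 X97.548 Y30.576 F1695
G1 X75.712 Y33.808
G1 X72.038 Y55.574
G1 X91.603 Y65.794
G1 X107.369 Y50.344
M5
G0 X106.800 Y41.754
M3 S590
G1 X96.558 Y12.846 F1695
G1 X14.035 Y62.385
G1 X219.586 Y29.057
G1 X157.682 Y129.025
G1 X106.800 Y41.754
M5
G0 X95.037 Y59.017
M3 S590
G1 X91.361 Y98.316 F1695
M5
G0 X79.303 Y140.722
M3 S590
G1 X76.768 Y146.842 F1695
G1 X70.648 Y149.377
G1 X64.528 Y146.842
G1 X61.993 Y140.722
G1 X64.528 Y134.602
G1 X70.648 Y132.067
G1 X76.768 Y134.602
G1 X79.303 Y140.722
M5
G0 X0.000 Y0.000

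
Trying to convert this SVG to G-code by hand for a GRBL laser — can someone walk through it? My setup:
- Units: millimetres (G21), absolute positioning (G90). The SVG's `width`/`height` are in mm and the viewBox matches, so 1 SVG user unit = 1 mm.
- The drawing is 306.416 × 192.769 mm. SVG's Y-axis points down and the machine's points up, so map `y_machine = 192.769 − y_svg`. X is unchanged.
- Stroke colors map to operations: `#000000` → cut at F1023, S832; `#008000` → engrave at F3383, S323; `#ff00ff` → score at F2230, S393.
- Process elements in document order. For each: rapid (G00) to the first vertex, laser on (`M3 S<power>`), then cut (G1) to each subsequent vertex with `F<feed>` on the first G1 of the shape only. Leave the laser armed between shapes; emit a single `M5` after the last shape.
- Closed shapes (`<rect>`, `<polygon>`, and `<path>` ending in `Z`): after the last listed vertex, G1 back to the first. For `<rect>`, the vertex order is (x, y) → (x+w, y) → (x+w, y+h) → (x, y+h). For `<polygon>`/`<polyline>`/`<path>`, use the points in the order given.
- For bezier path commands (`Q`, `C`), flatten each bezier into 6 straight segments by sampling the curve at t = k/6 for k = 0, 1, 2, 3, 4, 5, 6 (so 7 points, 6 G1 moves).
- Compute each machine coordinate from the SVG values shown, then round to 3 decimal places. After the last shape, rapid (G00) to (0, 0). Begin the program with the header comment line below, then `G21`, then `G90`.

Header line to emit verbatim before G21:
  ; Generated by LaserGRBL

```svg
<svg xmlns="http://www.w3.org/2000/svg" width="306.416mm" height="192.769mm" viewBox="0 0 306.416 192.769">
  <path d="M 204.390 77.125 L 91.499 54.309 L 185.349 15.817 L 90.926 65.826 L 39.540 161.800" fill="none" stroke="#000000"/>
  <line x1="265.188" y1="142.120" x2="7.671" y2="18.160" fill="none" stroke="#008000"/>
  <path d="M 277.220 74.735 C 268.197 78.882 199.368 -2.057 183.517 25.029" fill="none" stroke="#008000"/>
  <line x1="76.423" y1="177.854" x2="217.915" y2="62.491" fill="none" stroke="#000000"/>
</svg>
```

; Generated by LaserGRBL
G21
G90
G00 X204.390 Y115.644
M3 S832
G1 X91.499 Y138.460 F1023
G1 X185.349 Y176.952
G1 X90.926 Y126.943
G1 X39.540 Y30.969
G00 X265.188 Y50.649
M3 S323
G1 X7.671 Y174.609 F3383
G00 X277.220 Y118.034
M3 S323
G1 X268.247 Y122.157 F3383
G1 X252.439 Y135.097
G1 X232.929 Y151.489
G1 X212.850 Y165.970
G1 X195.335 Y173.175
G1 X183.517 Y167.740
G00 X76.423 Y14.915
M3 S832
G1 X217.915 Y130.278 F1023
M5
G00 X0.000 Y0.000

1 u = 1 mm; y_m = 192.769 − y.

[1] `<path>` open polyline, #000000→cut S832 F1023: (204.390,115.644) → (91.499,138.460) → (185.349,176.952) → (90.926,126.943) → (39.540,30.969)

[2] `<line>` line segment, #008000→engrave S323 F3383: (265.188,50.649) → (7.671,174.609)

[3] `<path>` cubic bezier, #008000→engrave S323 F3383: (277.220,118.034) → (268.247,122.157) → (252.439,135.097) → (232.929,151.489) → (212.850,165.970) → (195.335,173.175) → (183.517,167.740)

[4] `<line>` line segment, #000000→cut S832 F1023: (76.423,14.915) → (217.915,130.278)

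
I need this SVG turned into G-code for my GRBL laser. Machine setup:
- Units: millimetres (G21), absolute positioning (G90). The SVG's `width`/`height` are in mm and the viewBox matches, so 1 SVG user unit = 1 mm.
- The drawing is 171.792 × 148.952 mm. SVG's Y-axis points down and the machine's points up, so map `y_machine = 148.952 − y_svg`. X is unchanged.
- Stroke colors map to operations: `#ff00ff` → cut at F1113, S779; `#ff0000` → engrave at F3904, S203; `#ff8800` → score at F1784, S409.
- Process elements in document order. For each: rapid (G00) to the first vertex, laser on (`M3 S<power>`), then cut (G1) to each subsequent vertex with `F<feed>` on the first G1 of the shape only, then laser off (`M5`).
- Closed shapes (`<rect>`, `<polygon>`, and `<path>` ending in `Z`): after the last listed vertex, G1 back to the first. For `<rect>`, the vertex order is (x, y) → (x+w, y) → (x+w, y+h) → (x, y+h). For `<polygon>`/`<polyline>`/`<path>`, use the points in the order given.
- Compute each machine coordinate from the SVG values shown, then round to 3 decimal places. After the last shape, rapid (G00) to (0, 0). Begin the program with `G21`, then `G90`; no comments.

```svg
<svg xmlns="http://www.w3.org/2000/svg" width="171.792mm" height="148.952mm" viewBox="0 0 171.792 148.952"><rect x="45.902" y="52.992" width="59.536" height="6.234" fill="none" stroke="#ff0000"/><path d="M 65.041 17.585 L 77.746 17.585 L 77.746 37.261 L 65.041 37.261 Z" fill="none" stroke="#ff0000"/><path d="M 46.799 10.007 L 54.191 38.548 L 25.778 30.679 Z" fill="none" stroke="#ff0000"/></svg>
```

viewBox `0 0 171.792 148.952` with mm width/height → 1 unit = 1 mm. Flip: y_m = 148.952 − y_svg.

**Shape 1** — `<rect>` rectangle, stroke `#ff0000` → engrave (S203, F3904). Machine vertices: (45.902,95.960) → (105.438,95.960) → (105.438,89.726) → (45.902,89.726) → (45.902,95.960). Closed: final G1 returns to the first vertex.

**Shape 2** — `<path>` rectangle, stroke `#ff0000` → engrave (S203, F3904). Machine vertices: (65.041,131.367) → (77.746,131.367) → (77.746,111.691) → (65.041,111.691) → (65.041,131.367). Closed: final G1 returns to the first vertex.

**Shape 3** — `<path>` regular polygon, stroke `#ff0000` → engrave (S203, F3904). Machine vertices: (46.799,138.945) → (54.191,110.404) → (25.778,118.273) → (46.799,138.945). Closed: final G1 returns to the first vertex.

G21
G90
G00 X45.902 Y95.960
M3 S203
G1 X105.438 Y95.960 F3904
G1 X105.438 Y89.726
G1 X45.902 Y89.726
G1 X45.902 Y95.960
M5
G00 X65.041 Y131.367
M3 S203
G1 X77.746 Y131.367 F3904
G1 X77.746 Y111.691
G1 X65.041 Y111.691
G1 X65.041 Y131.367
M5
G00 X46.799 Y138.945
M3 S203
G1 X54.191 Y110.404 F3904
G1 X25.778 Y118.273
G1 X46.799 Y138.945
M5
G00 X0.000 Y0.000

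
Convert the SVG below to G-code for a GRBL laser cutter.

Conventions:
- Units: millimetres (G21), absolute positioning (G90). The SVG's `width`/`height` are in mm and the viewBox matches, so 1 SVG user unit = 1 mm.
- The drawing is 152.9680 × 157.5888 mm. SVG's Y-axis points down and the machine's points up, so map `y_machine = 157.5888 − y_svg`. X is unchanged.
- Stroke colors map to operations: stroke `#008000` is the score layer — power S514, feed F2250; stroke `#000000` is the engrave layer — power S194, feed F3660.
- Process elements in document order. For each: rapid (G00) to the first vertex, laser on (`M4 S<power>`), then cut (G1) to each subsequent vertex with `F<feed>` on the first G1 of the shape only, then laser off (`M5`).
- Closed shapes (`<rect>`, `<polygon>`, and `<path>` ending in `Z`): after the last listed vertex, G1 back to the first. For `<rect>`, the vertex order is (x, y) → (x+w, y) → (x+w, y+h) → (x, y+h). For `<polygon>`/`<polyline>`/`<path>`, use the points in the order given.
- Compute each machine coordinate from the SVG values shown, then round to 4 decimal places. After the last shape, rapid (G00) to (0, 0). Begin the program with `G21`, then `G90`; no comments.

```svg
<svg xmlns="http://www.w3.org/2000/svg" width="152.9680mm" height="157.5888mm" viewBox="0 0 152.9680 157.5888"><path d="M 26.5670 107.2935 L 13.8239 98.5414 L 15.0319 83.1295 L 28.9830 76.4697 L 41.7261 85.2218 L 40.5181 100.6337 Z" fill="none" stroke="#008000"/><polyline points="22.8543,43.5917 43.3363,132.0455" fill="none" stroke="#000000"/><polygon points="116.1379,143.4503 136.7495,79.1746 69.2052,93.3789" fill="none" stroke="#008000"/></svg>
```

G21
G90
G00 X26.5670 Y50.2953
M4 S514
G1 X13.8239 Y59.0474 F2250
G1 X15.0319 Y74.4593
G1 X28.9830 Y81.1191
G1 X41.7261 Y72.3670
G1 X40.5181 Y56.9551
G1 X26.5670 Y50.2953
M5
G00 X22.8543 Y113.9971
M4 S194
G1 X43.3363 Y25.5433 F3660
M5
G00 X116.1379 Y14.1385
M4 S514
G1 X136.7495 Y78.4142 F2250
G1 X69.2052 Y64.2099
G1 X116.1379 Y14.1385
M5
G00 X0.0000 Y0.0000

Since the viewBox matches the mm dimensions, user units are millimetres directly. The only transform is the Y-flip y_m = 157.5888 − y_svg.

Shape 1 is a regular polygon drawn with `<path>`. Its stroke #008000 means score at S514, F2250. After flipping Y the toolpath is (26.5670,50.2953) → (13.8239,59.0474) → (15.0319,74.4593) → (28.9830,81.1191) → (41.7261,72.3670) → (40.5181,56.9551) → (26.5670,50.2953), returning to the start.

Shape 2 is a line segment drawn with `<polyline>`. Its stroke #000000 means engrave at S194, F3660. After flipping Y the toolpath is (22.8543,113.9971) → (43.3363,25.5433).

Shape 3 is a closed polygon drawn with `<polygon>`. Its stroke #008000 means score at S514, F2250. After flipping Y the toolpath is (116.1379,14.1385) → (136.7495,78.4142) → (69.2052,64.2099) → (116.1379,14.1385), returning to the start.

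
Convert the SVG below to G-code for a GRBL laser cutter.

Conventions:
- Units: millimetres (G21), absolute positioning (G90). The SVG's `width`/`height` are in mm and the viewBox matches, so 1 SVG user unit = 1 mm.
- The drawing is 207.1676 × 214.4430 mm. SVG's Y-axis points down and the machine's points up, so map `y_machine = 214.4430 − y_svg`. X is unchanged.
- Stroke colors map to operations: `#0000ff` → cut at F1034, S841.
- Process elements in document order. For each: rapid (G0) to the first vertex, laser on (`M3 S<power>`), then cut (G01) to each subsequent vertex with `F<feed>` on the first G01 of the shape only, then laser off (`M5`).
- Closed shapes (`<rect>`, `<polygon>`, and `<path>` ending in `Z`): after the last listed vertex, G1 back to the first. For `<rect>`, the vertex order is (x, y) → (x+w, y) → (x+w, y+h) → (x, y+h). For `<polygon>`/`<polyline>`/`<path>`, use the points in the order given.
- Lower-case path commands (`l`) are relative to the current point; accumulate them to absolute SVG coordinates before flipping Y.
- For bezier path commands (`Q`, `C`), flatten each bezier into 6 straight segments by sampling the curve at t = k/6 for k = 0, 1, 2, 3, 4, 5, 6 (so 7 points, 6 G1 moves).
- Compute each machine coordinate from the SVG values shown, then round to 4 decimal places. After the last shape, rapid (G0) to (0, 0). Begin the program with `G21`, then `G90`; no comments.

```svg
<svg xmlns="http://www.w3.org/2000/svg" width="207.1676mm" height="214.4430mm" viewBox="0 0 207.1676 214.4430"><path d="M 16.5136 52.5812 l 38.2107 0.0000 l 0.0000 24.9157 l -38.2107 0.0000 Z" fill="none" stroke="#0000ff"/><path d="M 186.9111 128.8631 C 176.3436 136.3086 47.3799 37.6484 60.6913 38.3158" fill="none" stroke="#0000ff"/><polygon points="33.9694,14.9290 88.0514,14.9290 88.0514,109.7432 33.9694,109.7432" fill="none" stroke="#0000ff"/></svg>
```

G21
G90
G0 X16.5136 Y161.8618
M3 S841
G01 X54.7243 Y161.8618 F1034
G01 X54.7243 Y136.9461
G01 X16.5136 Y136.9461
G01 X16.5136 Y161.8618
M5
G0 X186.9111 Y85.5799
M3 S841
G01 X172.9678 Y89.7482 F1034
G01 X146.5327 Y105.8943
G01 X114.8466 Y128.3118
G01 X85.1504 Y151.2940
G01 X64.6850 Y169.1347
G01 X60.6913 Y176.1272
M5
G0 X33.9694 Y199.5140
M3 S841
G01 X88.0514 Y199.5140 F1034
G01 X88.0514 Y104.6998
G01 X33.9694 Y104.6998
G01 X33.9694 Y199.5140
M5
G0 X0.0000 Y0.0000

viewBox `0 0 207.1676 214.4430` with mm width/height → 1 unit = 1 mm. Flip: y_m = 214.4430 − y_svg.

**Shape 1** — `<path>` rectangle, stroke `#0000ff` → cut (S841, F1034). Machine vertices: (16.5136,161.8618) → (54.7243,161.8618) → (54.7243,136.9461) → (16.5136,136.9461) → (16.5136,161.8618). Closed: final G1 returns to the first vertex.

**Shape 2** — `<path>` cubic bezier, stroke `#0000ff` → cut (S841, F1034). Control points (SVG): P0=(186.9111,128.8631), P1=(176.3436,136.3086), P2=(47.3799,37.6484), P3=(60.6913,38.3158); sampled at t=k/6. Machine vertices: (186.9111,85.5799) → (172.9678,89.7482) → (146.5327,105.8943) → (114.8466,128.3118) → (85.1504,151.2940) → (64.6850,169.1347) → (60.6913,176.1272). Open path.

**Shape 3** — `<polygon>` rectangle, stroke `#0000ff` → cut (S841, F1034). Machine vertices: (33.9694,199.5140) → (88.0514,199.5140) → (88.0514,104.6998) → (33.9694,104.6998) → (33.9694,199.5140). Closed: final G1 returns to the first vertex.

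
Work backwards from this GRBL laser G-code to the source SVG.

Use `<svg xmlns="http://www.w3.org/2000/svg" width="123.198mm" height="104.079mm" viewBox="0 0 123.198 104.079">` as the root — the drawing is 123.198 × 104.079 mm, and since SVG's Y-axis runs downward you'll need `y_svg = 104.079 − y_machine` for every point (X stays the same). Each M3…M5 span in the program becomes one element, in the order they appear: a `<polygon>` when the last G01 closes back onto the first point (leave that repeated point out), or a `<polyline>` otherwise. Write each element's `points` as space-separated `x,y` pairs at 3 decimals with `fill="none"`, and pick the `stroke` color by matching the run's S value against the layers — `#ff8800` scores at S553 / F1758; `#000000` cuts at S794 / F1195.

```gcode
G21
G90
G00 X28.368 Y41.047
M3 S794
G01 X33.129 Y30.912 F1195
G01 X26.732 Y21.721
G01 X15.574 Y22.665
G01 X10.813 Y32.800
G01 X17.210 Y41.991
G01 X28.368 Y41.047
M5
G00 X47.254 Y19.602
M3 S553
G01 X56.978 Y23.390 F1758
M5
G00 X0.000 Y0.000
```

Each laser-on run becomes one SVG element. Flip Y back into SVG space with y_svg = 104.079 − y_machine.

Run 1: power S794 maps to stroke `#000000` (cut). The run returns to its start, so emit a `<polygon>` with points (Y-flipped): 28.368,63.032 33.129,73.167 26.732,82.358 15.574,81.414 10.813,71.279 17.210,62.088.

Run 2: the run's S553 means `#ff8800` (score). The run is open, so emit a `<polyline>` with points (Y-flipped): 47.254,84.477 56.978,80.689.

<svg xmlns="http://www.w3.org/2000/svg" width="123.198mm" height="104.079mm" viewBox="0 0 123.198 104.079">
  <polygon points="28.368,63.032 33.129,73.167 26.732,82.358 15.574,81.414 10.813,71.279 17.210,62.088" fill="none" stroke="#000000"/>
  <polyline points="47.254,84.477 56.978,80.689" fill="none" stroke="#ff8800"/>
</svg>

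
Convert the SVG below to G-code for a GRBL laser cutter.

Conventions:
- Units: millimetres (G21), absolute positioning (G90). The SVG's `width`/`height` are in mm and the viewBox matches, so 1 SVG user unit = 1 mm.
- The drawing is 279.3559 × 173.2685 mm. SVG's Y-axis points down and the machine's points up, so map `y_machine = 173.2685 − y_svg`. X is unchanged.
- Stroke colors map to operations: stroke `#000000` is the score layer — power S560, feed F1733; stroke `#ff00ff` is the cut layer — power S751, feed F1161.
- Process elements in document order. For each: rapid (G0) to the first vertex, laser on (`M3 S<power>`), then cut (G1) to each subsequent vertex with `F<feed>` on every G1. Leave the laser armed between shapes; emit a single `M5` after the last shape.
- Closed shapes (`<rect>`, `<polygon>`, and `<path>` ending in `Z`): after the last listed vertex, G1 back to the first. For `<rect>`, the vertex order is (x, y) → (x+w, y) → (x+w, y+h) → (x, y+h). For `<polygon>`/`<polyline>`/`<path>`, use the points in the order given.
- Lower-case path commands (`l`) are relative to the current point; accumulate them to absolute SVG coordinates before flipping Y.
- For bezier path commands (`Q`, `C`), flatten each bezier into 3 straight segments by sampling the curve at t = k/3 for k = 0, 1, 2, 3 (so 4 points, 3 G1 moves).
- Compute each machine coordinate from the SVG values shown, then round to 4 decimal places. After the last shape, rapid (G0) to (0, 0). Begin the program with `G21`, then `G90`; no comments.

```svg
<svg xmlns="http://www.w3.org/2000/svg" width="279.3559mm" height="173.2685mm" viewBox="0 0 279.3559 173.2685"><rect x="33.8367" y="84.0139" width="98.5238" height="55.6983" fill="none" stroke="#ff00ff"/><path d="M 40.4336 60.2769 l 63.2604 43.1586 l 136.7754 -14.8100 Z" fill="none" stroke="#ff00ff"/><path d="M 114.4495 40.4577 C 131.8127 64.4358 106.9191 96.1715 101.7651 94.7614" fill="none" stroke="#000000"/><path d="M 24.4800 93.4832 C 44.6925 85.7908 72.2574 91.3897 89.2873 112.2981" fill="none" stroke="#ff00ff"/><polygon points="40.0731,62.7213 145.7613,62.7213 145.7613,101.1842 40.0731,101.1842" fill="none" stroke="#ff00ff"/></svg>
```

G21
G90
G0 X33.8367 Y89.2546
M3 S751
G1 X132.3605 Y89.2546 F1161
G1 X132.3605 Y33.5563 F1161
G1 X33.8367 Y33.5563 F1161
G1 X33.8367 Y89.2546 F1161
G0 X40.4336 Y112.9916
M3 S751
G1 X103.6940 Y69.8330 F1161
G1 X240.4694 Y84.6430 F1161
G1 X40.4336 Y112.9916 F1161
G0 X114.4495 Y132.8108
M3 S560
G1 X120.0233 Y107.7618 F1733
G1 X111.2028 Y86.6307 F1733
G1 X101.7651 Y78.5071 F1733
G0 X24.4800 Y79.7853
M3 S751
G1 X46.4808 Y82.9725 F1161
G1 X69.4082 Y76.8504 F1161
G1 X89.2873 Y60.9704 F1161
G0 X40.0731 Y110.5472
M3 S751
G1 X145.7613 Y110.5472 F1161
G1 X145.7613 Y72.0843 F1161
G1 X40.0731 Y72.0843 F1161
G1 X40.0731 Y110.5472 F1161
M5
G0 X0.0000 Y0.0000

viewBox `0 0 279.3559 173.2685` with mm width/height → 1 unit = 1 mm. Flip: y_m = 173.2685 − y_svg.

**Shape 1** — `<rect>` rectangle, stroke `#ff00ff` → cut (S751, F1161). Machine vertices: (33.8367,89.2546) → (132.3605,89.2546) → (132.3605,33.5563) → (33.8367,33.5563) → (33.8367,89.2546). Closed: final G1 returns to the first vertex.

**Shape 2** — `<path>` closed polygon, stroke `#ff00ff` → cut (S751, F1161). Machine vertices: (40.4336,112.9916) → (103.6940,69.8330) → (240.4694,84.6430) → (40.4336,112.9916). Closed: final G1 returns to the first vertex.

**Shape 3** — `<path>` cubic bezier, stroke `#000000` → score (S560, F1733). Control points (SVG): P0=(114.4495,40.4577), P1=(131.8127,64.4358), P2=(106.9191,96.1715), P3=(101.7651,94.7614); sampled at t=k/3. Machine vertices: (114.4495,132.8108) → (120.0233,107.7618) → (111.2028,86.6307) → (101.7651,78.5071). Open path.

**Shape 4** — `<path>` cubic bezier, stroke `#ff00ff` → cut (S751, F1161). Control points (SVG): P0=(24.4800,93.4832), P1=(44.6925,85.7908), P2=(72.2574,91.3897), P3=(89.2873,112.2981); sampled at t=k/3. Machine vertices: (24.4800,79.7853) → (46.4808,82.9725) → (69.4082,76.8504) → (89.2873,60.9704). Open path.

**Shape 5** — `<polygon>` rectangle, stroke `#ff00ff` → cut (S751, F1161). Machine vertices: (40.0731,110.5472) → (145.7613,110.5472) → (145.7613,72.0843) → (40.0731,72.0843) → (40.0731,110.5472). Closed: final G1 returns to the first vertex.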